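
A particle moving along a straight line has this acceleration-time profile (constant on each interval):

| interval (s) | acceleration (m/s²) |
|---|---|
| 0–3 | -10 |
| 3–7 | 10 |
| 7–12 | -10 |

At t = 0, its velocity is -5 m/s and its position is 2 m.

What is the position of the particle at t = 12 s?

-218 m

On each constant-a segment, Δv = aΔt and Δx = v₀Δt + ½aΔt²; chain segment to segment.
0–3 s: v starts -5 m/s; Δx = -5·3 + ½·-10·3² = -60 m; v ends -35 m/s.
3–7 s: v starts -35 m/s; Δx = -35·4 + ½·10·4² = -60 m; v ends 5 m/s.
7–12 s: v starts 5 m/s; Δx = 5·5 + ½·-10·5² = -100 m; v ends -45 m/s.
x(12) = 2 + Σ Δx = -218 m.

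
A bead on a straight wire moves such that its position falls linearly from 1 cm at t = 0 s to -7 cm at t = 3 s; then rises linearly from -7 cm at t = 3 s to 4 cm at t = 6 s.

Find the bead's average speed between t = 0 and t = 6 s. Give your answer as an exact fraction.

Average speed = (total path length)/(elapsed time); on a piecewise-linear x-t graph the path length is Σ|Δx|.
0–3 s: |Δx| = |-7 − 1| = 8 cm
3–6 s: |Δx| = |4 − -7| = 11 cm
Total path = 19 cm; average speed = 19/6 = 19/6 cm/s.

19/6 cm/s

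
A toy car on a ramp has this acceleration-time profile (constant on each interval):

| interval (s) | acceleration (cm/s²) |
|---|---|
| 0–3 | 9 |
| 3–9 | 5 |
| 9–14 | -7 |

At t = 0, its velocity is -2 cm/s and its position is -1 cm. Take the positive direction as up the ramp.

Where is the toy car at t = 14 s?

461 cm

On each constant-a segment, Δv = aΔt and Δx = v₀Δt + ½aΔt²; chain segment to segment.
0–3 s: v starts -2 cm/s; Δx = -2·3 + ½·9·3² = 34.5 cm; v ends 25 cm/s.
3–9 s: v starts 25 cm/s; Δx = 25·6 + ½·5·6² = 240 cm; v ends 55 cm/s.
9–14 s: v starts 55 cm/s; Δx = 55·5 + ½·-7·5² = 187.5 cm; v ends 20 cm/s.
x(14) = -1 + Σ Δx = 461 cm.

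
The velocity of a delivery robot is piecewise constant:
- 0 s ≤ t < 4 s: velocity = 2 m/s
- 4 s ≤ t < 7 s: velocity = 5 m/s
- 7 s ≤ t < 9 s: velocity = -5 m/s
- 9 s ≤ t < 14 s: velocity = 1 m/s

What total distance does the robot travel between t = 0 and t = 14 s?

Total distance travelled is ∫|v| dt — sum the magnitudes of each area piece.
0–4 s: |2| × 4 = 8 m
4–7 s: |5| × 3 = 15 m
7–9 s: |-5| × 2 = 10 m
9–14 s: |1| × 5 = 5 m
Total distance = 38 m

38 m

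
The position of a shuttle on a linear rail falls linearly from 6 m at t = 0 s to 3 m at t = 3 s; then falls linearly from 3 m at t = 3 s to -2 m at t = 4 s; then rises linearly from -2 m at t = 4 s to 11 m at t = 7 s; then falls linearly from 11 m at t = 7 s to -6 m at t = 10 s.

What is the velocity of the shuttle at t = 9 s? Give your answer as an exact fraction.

Velocity is the slope of the x-t graph on 7–10 s: (-6 − 11)/(10 − 7) = -17/3 m/s.

-17/3 m/s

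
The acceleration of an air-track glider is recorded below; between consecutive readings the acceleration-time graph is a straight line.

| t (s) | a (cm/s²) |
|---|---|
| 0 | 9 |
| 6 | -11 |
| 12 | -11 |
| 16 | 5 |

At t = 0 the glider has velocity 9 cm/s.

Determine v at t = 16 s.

Δv equals the area under the a-t graph; then v = v₀ + Δv.
0–6 s: ½(9 + -11)(6) = -6 cm/s
6–12 s: -11 × 6 = -66 cm/s
12–16 s: ½(-11 + 5)(4) = -12 cm/s
Δv = -84 cm/s, so v(16) = 9 + (-84) = -75 cm/s.

-75 cm/s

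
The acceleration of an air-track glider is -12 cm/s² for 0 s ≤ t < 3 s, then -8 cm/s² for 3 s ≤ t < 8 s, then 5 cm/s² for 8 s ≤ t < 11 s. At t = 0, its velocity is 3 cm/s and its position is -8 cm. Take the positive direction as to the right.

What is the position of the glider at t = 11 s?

On each constant-a segment, Δv = aΔt and Δx = v₀Δt + ½aΔt²; chain segment to segment.
0–3 s: v starts 3 cm/s; Δx = 3·3 + ½·-12·3² = -45 cm; v ends -33 cm/s.
3–8 s: v starts -33 cm/s; Δx = -33·5 + ½·-8·5² = -265 cm; v ends -73 cm/s.
8–11 s: v starts -73 cm/s; Δx = -73·3 + ½·5·3² = -196.5 cm; v ends -58 cm/s.
x(11) = -8 + Σ Δx = -514.5 cm.

-514.5 cm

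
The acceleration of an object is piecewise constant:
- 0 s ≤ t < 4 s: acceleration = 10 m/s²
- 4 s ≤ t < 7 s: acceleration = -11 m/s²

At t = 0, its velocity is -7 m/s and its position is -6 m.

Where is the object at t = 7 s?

On each constant-a segment, Δv = aΔt and Δx = v₀Δt + ½aΔt²; chain segment to segment.
0–4 s: v starts -7 m/s; Δx = -7·4 + ½·10·4² = 52 m; v ends 33 m/s.
4–7 s: v starts 33 m/s; Δx = 33·3 + ½·-11·3² = 49.5 m; v ends 0 m/s.
x(7) = -6 + Σ Δx = 95.5 m.

95.5 m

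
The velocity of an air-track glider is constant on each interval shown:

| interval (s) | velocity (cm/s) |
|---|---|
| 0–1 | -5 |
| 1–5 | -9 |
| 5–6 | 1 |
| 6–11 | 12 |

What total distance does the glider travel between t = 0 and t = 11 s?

102 cm

Total distance travelled is ∫|v| dt — sum the magnitudes of each area piece.
0–1 s: |-5| × 1 = 5 cm
1–5 s: |-9| × 4 = 36 cm
5–6 s: |1| × 1 = 1 cm
6–11 s: |12| × 5 = 60 cm
Total distance = 102 cm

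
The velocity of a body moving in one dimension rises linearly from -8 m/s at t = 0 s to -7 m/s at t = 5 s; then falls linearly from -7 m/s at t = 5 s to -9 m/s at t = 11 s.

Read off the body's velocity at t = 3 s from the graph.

-7.4 m/s

On 0–5 s the graph is linear from -8 to -7 m/s: v(3) = -8 + (-7 − -8)·(3 − 0)/(5 − 0) = -7.4 m/s.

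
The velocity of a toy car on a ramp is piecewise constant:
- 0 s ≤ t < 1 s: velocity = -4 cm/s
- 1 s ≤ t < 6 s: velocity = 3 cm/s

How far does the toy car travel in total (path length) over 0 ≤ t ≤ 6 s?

Distance (not displacement) is the total path length: add the absolute areas under v-t.
0–1 s: |-4| × 1 = 4 cm
1–6 s: |3| × 5 = 15 cm
Total distance = 19 cm

19 cm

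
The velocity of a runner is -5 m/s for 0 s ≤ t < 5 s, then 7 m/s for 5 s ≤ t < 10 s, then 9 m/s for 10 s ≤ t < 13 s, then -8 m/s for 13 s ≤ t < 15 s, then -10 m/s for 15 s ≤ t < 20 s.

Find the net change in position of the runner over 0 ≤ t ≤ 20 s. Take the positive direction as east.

-29 m

Net displacement equals the area under the velocity-time graph (areas below the axis count negative).
0–5 s: -5 × 5 = -25 m
5–10 s: 7 × 5 = 35 m
10–13 s: 9 × 3 = 27 m
13–15 s: -8 × 2 = -16 m
15–20 s: -10 × 5 = -50 m
Net displacement = -29 m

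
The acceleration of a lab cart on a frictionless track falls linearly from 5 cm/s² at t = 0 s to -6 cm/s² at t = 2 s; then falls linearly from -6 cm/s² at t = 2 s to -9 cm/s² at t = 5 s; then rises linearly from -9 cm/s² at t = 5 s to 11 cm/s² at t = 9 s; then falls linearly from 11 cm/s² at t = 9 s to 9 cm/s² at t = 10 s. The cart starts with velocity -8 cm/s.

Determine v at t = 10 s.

-17.5 cm/s

Δv equals the area under the a-t graph; then v = v₀ + Δv.
0–2 s: ½(5 + -6)(2) = -1 cm/s
2–5 s: ½(-6 + -9)(3) = -22.5 cm/s
5–9 s: ½(-9 + 11)(4) = 4 cm/s
9–10 s: ½(11 + 9)(1) = 10 cm/s
Δv = -9.5 cm/s, so v(10) = -8 + (-9.5) = -17.5 cm/s.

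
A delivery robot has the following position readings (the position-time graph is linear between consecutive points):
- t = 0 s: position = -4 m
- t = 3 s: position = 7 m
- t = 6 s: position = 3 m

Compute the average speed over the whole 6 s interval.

2.5 m/s

Average speed = (total path length)/(elapsed time); on a piecewise-linear x-t graph the path length is Σ|Δx|.
0–3 s: |Δx| = |7 − -4| = 11 m
3–6 s: |Δx| = |3 − 7| = 4 m
Total path = 15 m; average speed = 15/6 = 2.5 m/s.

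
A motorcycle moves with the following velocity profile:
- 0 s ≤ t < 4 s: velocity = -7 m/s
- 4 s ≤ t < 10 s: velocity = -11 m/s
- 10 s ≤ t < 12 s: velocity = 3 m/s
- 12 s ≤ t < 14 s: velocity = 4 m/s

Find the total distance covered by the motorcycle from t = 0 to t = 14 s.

Total distance travelled is ∫|v| dt — sum the magnitudes of each area piece.
0–4 s: |-7| × 4 = 28 m
4–10 s: |-11| × 6 = 66 m
10–12 s: |3| × 2 = 6 m
12–14 s: |4| × 2 = 8 m
Total distance = 108 m

108 m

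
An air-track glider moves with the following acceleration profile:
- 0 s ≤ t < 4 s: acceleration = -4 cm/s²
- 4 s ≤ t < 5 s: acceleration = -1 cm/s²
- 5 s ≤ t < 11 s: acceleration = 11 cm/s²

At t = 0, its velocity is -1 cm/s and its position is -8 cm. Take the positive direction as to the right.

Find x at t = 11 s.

On each constant-a segment, Δv = aΔt and Δx = v₀Δt + ½aΔt²; chain segment to segment.
0–4 s: v starts -1 cm/s; Δx = -1·4 + ½·-4·4² = -36 cm; v ends -17 cm/s.
4–5 s: v starts -17 cm/s; Δx = -17·1 + ½·-1·1² = -17.5 cm; v ends -18 cm/s.
5–11 s: v starts -18 cm/s; Δx = -18·6 + ½·11·6² = 90 cm; v ends 48 cm/s.
x(11) = -8 + Σ Δx = 28.5 cm.

28.5 cm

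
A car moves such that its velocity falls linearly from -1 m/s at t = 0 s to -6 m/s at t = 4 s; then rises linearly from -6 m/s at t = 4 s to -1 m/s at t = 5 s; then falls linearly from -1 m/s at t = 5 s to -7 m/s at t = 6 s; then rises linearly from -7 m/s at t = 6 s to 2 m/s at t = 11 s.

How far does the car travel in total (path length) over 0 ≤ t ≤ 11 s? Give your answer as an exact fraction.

326/9 m

Total distance travelled is ∫|v| dt — sum the magnitudes of each area piece.
0–4 s: |½(-1 + -6)(4)| = 14 m
4–5 s: |½(-6 + -1)(1)| = 3.5 m
5–6 s: |½(-1 + -7)(1)| = 4 m
6–11 s: v = 0 at t = 89/9 s; triangle areas 245/18 + 10/9 = 265/18 m
Total distance = 326/9 m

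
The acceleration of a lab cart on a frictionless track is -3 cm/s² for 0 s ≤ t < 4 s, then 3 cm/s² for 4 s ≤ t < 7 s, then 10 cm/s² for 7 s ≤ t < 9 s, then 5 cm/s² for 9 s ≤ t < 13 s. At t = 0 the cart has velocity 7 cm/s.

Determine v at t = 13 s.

44 cm/s

Δv equals the area under the a-t graph; then v = v₀ + Δv.
0–4 s: -3 × 4 = -12 cm/s
4–7 s: 3 × 3 = 9 cm/s
7–9 s: 10 × 2 = 20 cm/s
9–13 s: 5 × 4 = 20 cm/s
Δv = 37 cm/s, so v(13) = 7 + (37) = 44 cm/s.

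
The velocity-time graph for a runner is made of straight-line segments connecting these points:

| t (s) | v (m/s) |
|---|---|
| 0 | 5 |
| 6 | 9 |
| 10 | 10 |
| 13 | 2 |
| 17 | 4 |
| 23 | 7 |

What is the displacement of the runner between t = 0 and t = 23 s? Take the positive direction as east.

143 m

Net displacement equals the area under the velocity-time graph (areas below the axis count negative).
0–6 s: ½(5 + 9)(6) = 42 m
6–10 s: ½(9 + 10)(4) = 38 m
10–13 s: ½(10 + 2)(3) = 18 m
13–17 s: ½(2 + 4)(4) = 12 m
17–23 s: ½(4 + 7)(6) = 33 m
Net displacement = 143 m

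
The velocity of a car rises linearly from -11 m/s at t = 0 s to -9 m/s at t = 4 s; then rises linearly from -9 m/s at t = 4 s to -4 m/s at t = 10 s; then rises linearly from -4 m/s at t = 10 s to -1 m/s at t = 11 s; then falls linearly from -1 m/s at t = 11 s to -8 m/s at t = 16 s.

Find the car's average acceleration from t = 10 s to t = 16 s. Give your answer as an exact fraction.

-2/3 m/s²

Average acceleration = Δv/Δt = (-8 − -4)/(16 − 10) = -2/3 m/s².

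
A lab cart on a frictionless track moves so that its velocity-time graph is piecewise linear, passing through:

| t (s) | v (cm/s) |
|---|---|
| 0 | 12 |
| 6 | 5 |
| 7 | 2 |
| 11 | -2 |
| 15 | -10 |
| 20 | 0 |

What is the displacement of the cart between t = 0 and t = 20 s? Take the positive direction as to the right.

Displacement is the signed area under the v-t curve.
0–6 s: ½(12 + 5)(6) = 51 cm
6–7 s: ½(5 + 2)(1) = 3.5 cm
7–11 s: ½(2 + -2)(4) = 0 cm
11–15 s: ½(-2 + -10)(4) = -24 cm
15–20 s: ½(-10 + 0)(5) = -25 cm
Net displacement = 5.5 cm

5.5 cm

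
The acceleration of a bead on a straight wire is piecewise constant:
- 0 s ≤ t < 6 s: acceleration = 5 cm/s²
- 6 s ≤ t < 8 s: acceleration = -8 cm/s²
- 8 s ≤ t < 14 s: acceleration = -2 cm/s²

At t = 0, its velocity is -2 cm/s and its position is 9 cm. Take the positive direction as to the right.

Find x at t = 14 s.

163 cm

On each constant-a segment, Δv = aΔt and Δx = v₀Δt + ½aΔt²; chain segment to segment.
0–6 s: v starts -2 cm/s; Δx = -2·6 + ½·5·6² = 78 cm; v ends 28 cm/s.
6–8 s: v starts 28 cm/s; Δx = 28·2 + ½·-8·2² = 40 cm; v ends 12 cm/s.
8–14 s: v starts 12 cm/s; Δx = 12·6 + ½·-2·6² = 36 cm; v ends 0 cm/s.
x(14) = 9 + Σ Δx = 163 cm.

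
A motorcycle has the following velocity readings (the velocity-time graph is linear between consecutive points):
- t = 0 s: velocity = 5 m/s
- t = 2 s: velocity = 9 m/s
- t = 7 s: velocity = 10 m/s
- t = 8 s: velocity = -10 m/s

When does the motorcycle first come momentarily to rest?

t = 7.5 s

v changes sign on 7–8 s (from 10 to -10); the graph is linear there, so v = 0 at t = 7 + (-10)·(8 − 7)/(-10 − 10) = 7.5 s.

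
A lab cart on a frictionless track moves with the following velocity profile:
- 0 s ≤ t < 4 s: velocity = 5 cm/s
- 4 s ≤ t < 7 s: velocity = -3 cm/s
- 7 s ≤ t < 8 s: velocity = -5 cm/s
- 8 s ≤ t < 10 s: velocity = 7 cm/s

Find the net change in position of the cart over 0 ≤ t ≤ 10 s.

Net displacement equals the area under the velocity-time graph (areas below the axis count negative).
0–4 s: 5 × 4 = 20 cm
4–7 s: -3 × 3 = -9 cm
7–8 s: -5 × 1 = -5 cm
8–10 s: 7 × 2 = 14 cm
Net displacement = 20 cm

20 cm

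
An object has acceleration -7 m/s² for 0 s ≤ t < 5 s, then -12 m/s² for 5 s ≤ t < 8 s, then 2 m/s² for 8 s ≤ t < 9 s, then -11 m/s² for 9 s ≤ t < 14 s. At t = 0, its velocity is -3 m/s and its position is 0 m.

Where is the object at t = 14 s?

-841 m

On each constant-a segment, Δv = aΔt and Δx = v₀Δt + ½aΔt²; chain segment to segment.
0–5 s: v starts -3 m/s; Δx = -3·5 + ½·-7·5² = -102.5 m; v ends -38 m/s.
5–8 s: v starts -38 m/s; Δx = -38·3 + ½·-12·3² = -168 m; v ends -74 m/s.
8–9 s: v starts -74 m/s; Δx = -74·1 + ½·2·1² = -73 m; v ends -72 m/s.
9–14 s: v starts -72 m/s; Δx = -72·5 + ½·-11·5² = -497.5 m; v ends -127 m/s.
x(14) = 0 + Σ Δx = -841 m.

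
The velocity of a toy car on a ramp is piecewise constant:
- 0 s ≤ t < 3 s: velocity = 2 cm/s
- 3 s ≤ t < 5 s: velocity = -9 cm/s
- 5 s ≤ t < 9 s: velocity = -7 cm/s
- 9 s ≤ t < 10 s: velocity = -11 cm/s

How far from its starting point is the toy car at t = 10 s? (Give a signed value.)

Displacement is the signed area under the v-t curve.
0–3 s: 2 × 3 = 6 cm
3–5 s: -9 × 2 = -18 cm
5–9 s: -7 × 4 = -28 cm
9–10 s: -11 × 1 = -11 cm
Net displacement = -51 cm

-51 cm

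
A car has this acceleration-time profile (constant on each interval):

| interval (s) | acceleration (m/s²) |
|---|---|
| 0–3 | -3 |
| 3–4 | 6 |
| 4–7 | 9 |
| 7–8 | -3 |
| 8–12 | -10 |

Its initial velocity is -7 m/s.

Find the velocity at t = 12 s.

-26 m/s

Δv equals the area under the a-t graph; then v = v₀ + Δv.
0–3 s: -3 × 3 = -9 m/s
3–4 s: 6 × 1 = 6 m/s
4–7 s: 9 × 3 = 27 m/s
7–8 s: -3 × 1 = -3 m/s
8–12 s: -10 × 4 = -40 m/s
Δv = -19 m/s, so v(12) = -7 + (-19) = -26 m/s.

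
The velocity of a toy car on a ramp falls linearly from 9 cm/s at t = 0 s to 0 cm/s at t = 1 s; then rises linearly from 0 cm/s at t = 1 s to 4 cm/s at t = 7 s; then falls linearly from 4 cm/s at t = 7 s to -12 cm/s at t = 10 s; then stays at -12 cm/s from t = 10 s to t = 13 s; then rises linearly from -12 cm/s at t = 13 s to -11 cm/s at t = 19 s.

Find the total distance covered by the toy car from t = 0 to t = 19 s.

136.5 cm

Total distance travelled is ∫|v| dt — sum the magnitudes of each area piece.
0–1 s: |½(9 + 0)(1)| = 4.5 cm
1–7 s: |½(0 + 4)(6)| = 12 cm
7–10 s: v = 0 at t = 7.75 s; triangle areas 1.5 + 13.5 = 15 cm
10–13 s: |-12| × 3 = 36 cm
13–19 s: |½(-12 + -11)(6)| = 69 cm
Total distance = 136.5 cm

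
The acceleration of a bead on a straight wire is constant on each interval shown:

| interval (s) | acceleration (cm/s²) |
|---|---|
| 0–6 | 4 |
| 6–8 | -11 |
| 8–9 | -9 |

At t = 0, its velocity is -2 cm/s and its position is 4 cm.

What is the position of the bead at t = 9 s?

On each constant-a segment, Δv = aΔt and Δx = v₀Δt + ½aΔt²; chain segment to segment.
0–6 s: v starts -2 cm/s; Δx = -2·6 + ½·4·6² = 60 cm; v ends 22 cm/s.
6–8 s: v starts 22 cm/s; Δx = 22·2 + ½·-11·2² = 22 cm; v ends 0 cm/s.
8–9 s: v starts 0 cm/s; Δx = 0·1 + ½·-9·1² = -4.5 cm; v ends -9 cm/s.
x(9) = 4 + Σ Δx = 81.5 cm.

81.5 cm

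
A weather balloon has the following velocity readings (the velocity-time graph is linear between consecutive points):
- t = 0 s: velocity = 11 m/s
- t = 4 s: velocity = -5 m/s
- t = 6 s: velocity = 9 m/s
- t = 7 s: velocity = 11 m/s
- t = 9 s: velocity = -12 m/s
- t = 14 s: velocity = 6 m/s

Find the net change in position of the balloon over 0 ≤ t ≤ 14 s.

Displacement is the signed area under the v-t curve.
0–4 s: ½(11 + -5)(4) = 12 m
4–6 s: ½(-5 + 9)(2) = 4 m
6–7 s: ½(9 + 11)(1) = 10 m
7–9 s: ½(11 + -12)(2) = -1 m
9–14 s: ½(-12 + 6)(5) = -15 m
Net displacement = 10 m

10 m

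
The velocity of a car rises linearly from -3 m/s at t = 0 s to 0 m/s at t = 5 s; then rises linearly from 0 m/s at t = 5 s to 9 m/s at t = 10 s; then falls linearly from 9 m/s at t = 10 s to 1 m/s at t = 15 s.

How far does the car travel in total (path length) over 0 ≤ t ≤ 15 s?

55 m

Distance (not displacement) is the total path length: add the absolute areas under v-t.
0–5 s: |½(-3 + 0)(5)| = 7.5 m
5–10 s: |½(0 + 9)(5)| = 22.5 m
10–15 s: |½(9 + 1)(5)| = 25 m
Total distance = 55 m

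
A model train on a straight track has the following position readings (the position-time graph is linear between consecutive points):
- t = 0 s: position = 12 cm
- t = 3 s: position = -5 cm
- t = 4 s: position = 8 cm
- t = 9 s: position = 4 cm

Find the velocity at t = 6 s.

-0.8 cm/s

Velocity is the slope of the x-t graph on 4–9 s: (4 − 8)/(9 − 4) = -0.8 cm/s.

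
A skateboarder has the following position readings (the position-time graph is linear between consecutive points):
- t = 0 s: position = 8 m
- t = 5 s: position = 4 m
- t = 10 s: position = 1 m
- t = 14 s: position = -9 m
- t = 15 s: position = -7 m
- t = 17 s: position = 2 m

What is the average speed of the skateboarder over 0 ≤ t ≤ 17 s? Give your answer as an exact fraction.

28/17 m/s

Average speed = (total path length)/(elapsed time); on a piecewise-linear x-t graph the path length is Σ|Δx|.
0–5 s: |Δx| = |4 − 8| = 4 m
5–10 s: |Δx| = |1 − 4| = 3 m
10–14 s: |Δx| = |-9 − 1| = 10 m
14–15 s: |Δx| = |-7 − -9| = 2 m
15–17 s: |Δx| = |2 − -7| = 9 m
Total path = 28 m; average speed = 28/17 = 28/17 m/s.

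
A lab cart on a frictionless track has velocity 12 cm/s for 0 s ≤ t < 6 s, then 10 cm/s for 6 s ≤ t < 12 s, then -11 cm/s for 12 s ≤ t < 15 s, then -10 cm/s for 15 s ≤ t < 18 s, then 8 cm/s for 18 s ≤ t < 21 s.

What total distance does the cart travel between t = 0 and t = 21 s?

219 cm

Distance (not displacement) is the total path length: add the absolute areas under v-t.
0–6 s: |12| × 6 = 72 cm
6–12 s: |10| × 6 = 60 cm
12–15 s: |-11| × 3 = 33 cm
15–18 s: |-10| × 3 = 30 cm
18–21 s: |8| × 3 = 24 cm
Total distance = 219 cm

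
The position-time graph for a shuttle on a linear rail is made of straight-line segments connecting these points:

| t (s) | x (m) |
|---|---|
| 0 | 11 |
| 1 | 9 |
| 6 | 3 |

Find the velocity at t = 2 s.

Velocity is the slope of the x-t graph on 1–6 s: (3 − 9)/(6 − 1) = -1.2 m/s.

-1.2 m/s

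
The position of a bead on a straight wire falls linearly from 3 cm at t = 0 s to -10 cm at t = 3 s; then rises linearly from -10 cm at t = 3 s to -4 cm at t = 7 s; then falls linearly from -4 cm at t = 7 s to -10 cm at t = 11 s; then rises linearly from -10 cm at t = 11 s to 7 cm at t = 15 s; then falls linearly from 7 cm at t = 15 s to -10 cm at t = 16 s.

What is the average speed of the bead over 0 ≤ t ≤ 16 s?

3.6875 cm/s

Average speed = (total path length)/(elapsed time); on a piecewise-linear x-t graph the path length is Σ|Δx|.
0–3 s: |Δx| = |-10 − 3| = 13 cm
3–7 s: |Δx| = |-4 − -10| = 6 cm
7–11 s: |Δx| = |-10 − -4| = 6 cm
11–15 s: |Δx| = |7 − -10| = 17 cm
15–16 s: |Δx| = |-10 − 7| = 17 cm
Total path = 59 cm; average speed = 59/16 = 3.6875 cm/s.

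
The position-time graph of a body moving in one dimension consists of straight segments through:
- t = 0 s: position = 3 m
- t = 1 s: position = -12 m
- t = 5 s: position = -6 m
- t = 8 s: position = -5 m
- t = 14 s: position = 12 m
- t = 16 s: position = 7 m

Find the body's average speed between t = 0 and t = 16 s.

Average speed = (total path length)/(elapsed time); on a piecewise-linear x-t graph the path length is Σ|Δx|.
0–1 s: |Δx| = |-12 − 3| = 15 m
1–5 s: |Δx| = |-6 − -12| = 6 m
5–8 s: |Δx| = |-5 − -6| = 1 m
8–14 s: |Δx| = |12 − -5| = 17 m
14–16 s: |Δx| = |7 − 12| = 5 m
Total path = 44 m; average speed = 44/16 = 2.75 m/s.

2.75 m/s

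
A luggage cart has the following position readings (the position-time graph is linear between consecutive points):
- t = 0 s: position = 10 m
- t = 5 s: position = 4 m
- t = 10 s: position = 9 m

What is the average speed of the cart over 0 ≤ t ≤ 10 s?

Average speed = (total path length)/(elapsed time); on a piecewise-linear x-t graph the path length is Σ|Δx|.
0–5 s: |Δx| = |4 − 10| = 6 m
5–10 s: |Δx| = |9 − 4| = 5 m
Total path = 11 m; average speed = 11/10 = 1.1 m/s.

1.1 m/s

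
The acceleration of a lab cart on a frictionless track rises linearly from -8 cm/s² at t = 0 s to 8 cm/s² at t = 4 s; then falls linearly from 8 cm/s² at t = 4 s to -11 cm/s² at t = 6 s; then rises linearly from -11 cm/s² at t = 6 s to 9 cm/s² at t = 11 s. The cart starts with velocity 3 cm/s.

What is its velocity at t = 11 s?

-5 cm/s

Δv equals the area under the a-t graph; then v = v₀ + Δv.
0–4 s: ½(-8 + 8)(4) = 0 cm/s
4–6 s: ½(8 + -11)(2) = -3 cm/s
6–11 s: ½(-11 + 9)(5) = -5 cm/s
Δv = -8 cm/s, so v(11) = 3 + (-8) = -5 cm/s.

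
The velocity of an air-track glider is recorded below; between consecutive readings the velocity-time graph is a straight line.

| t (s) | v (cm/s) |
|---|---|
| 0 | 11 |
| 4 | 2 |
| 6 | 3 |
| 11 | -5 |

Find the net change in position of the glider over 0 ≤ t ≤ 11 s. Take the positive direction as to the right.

Displacement is the signed area under the v-t curve.
0–4 s: ½(11 + 2)(4) = 26 cm
4–6 s: ½(2 + 3)(2) = 5 cm
6–11 s: ½(3 + -5)(5) = -5 cm
Net displacement = 26 cm

26 cm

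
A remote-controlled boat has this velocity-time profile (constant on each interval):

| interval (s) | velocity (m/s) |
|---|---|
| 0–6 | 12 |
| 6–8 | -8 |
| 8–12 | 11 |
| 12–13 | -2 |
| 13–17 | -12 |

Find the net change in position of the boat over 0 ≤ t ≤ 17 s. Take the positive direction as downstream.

Net displacement equals the area under the velocity-time graph (areas below the axis count negative).
0–6 s: 12 × 6 = 72 m
6–8 s: -8 × 2 = -16 m
8–12 s: 11 × 4 = 44 m
12–13 s: -2 × 1 = -2 m
13–17 s: -12 × 4 = -48 m
Net displacement = 50 m

50 m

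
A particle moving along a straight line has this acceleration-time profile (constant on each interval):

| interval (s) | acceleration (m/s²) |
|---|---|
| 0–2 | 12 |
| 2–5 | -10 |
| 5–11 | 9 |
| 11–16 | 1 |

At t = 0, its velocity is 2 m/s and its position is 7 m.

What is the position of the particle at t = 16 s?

468.5 m

On each constant-a segment, Δv = aΔt and Δx = v₀Δt + ½aΔt²; chain segment to segment.
0–2 s: v starts 2 m/s; Δx = 2·2 + ½·12·2² = 28 m; v ends 26 m/s.
2–5 s: v starts 26 m/s; Δx = 26·3 + ½·-10·3² = 33 m; v ends -4 m/s.
5–11 s: v starts -4 m/s; Δx = -4·6 + ½·9·6² = 138 m; v ends 50 m/s.
11–16 s: v starts 50 m/s; Δx = 50·5 + ½·1·5² = 262.5 m; v ends 55 m/s.
x(16) = 7 + Σ Δx = 468.5 m.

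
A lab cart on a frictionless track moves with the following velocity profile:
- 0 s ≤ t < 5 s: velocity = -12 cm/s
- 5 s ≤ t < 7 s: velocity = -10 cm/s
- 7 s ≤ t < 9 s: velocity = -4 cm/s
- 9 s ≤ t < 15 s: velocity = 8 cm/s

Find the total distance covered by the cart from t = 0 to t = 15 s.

136 cm

Distance (not displacement) is the total path length: add the absolute areas under v-t.
0–5 s: |-12| × 5 = 60 cm
5–7 s: |-10| × 2 = 20 cm
7–9 s: |-4| × 2 = 8 cm
9–15 s: |8| × 6 = 48 cm
Total distance = 136 cm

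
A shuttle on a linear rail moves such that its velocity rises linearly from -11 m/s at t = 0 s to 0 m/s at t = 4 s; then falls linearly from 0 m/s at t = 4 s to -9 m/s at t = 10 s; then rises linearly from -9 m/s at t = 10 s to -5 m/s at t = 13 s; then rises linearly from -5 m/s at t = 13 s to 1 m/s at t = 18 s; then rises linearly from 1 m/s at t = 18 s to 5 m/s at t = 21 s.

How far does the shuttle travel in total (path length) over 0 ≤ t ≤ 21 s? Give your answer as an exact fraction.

Total distance travelled is ∫|v| dt — sum the magnitudes of each area piece.
0–4 s: |½(-11 + 0)(4)| = 22 m
4–10 s: |½(0 + -9)(6)| = 27 m
10–13 s: |½(-9 + -5)(3)| = 21 m
13–18 s: v = 0 at t = 103/6 s; triangle areas 125/12 + 5/12 = 65/6 m
18–21 s: |½(1 + 5)(3)| = 9 m
Total distance = 539/6 m

539/6 m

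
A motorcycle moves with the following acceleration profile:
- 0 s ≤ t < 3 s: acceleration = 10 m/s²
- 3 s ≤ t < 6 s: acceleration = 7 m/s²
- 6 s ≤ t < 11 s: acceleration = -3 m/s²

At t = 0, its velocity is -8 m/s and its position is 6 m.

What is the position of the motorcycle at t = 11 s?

On each constant-a segment, Δv = aΔt and Δx = v₀Δt + ½aΔt²; chain segment to segment.
0–3 s: v starts -8 m/s; Δx = -8·3 + ½·10·3² = 21 m; v ends 22 m/s.
3–6 s: v starts 22 m/s; Δx = 22·3 + ½·7·3² = 97.5 m; v ends 43 m/s.
6–11 s: v starts 43 m/s; Δx = 43·5 + ½·-3·5² = 177.5 m; v ends 28 m/s.
x(11) = 6 + Σ Δx = 302 m.

302 m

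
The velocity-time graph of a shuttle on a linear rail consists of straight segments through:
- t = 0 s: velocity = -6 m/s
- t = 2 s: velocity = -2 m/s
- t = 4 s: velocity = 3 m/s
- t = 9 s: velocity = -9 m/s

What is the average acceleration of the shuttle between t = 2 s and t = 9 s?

Average acceleration = Δv/Δt = (-9 − -2)/(9 − 2) = -1 m/s².

-1 m/s²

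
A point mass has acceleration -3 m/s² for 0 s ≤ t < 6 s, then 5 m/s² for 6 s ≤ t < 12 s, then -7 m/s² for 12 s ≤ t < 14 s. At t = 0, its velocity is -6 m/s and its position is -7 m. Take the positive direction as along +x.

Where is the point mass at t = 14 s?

-153 m

On each constant-a segment, Δv = aΔt and Δx = v₀Δt + ½aΔt²; chain segment to segment.
0–6 s: v starts -6 m/s; Δx = -6·6 + ½·-3·6² = -90 m; v ends -24 m/s.
6–12 s: v starts -24 m/s; Δx = -24·6 + ½·5·6² = -54 m; v ends 6 m/s.
12–14 s: v starts 6 m/s; Δx = 6·2 + ½·-7·2² = -2 m; v ends -8 m/s.
x(14) = -7 + Σ Δx = -153 m.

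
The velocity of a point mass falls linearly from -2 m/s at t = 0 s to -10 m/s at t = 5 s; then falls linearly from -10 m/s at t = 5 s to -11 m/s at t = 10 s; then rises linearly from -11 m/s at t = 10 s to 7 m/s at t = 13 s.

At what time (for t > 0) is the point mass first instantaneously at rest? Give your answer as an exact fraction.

t = 71/6 s

v changes sign on 10–13 s (from -11 to 7); the graph is linear there, so v = 0 at t = 10 + (11)·(13 − 10)/(7 − -11) = 71/6 s.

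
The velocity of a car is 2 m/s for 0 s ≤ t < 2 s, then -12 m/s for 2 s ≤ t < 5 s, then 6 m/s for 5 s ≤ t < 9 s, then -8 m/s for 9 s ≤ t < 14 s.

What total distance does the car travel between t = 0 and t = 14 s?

104 m

Distance (not displacement) is the total path length: add the absolute areas under v-t.
0–2 s: |2| × 2 = 4 m
2–5 s: |-12| × 3 = 36 m
5–9 s: |6| × 4 = 24 m
9–14 s: |-8| × 5 = 40 m
Total distance = 104 m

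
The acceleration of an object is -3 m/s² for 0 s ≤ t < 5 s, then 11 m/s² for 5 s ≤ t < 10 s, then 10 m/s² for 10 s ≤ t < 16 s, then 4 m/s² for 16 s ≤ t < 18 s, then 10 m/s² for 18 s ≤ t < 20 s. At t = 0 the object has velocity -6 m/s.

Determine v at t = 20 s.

122 m/s

Δv equals the area under the a-t graph; then v = v₀ + Δv.
0–5 s: -3 × 5 = -15 m/s
5–10 s: 11 × 5 = 55 m/s
10–16 s: 10 × 6 = 60 m/s
16–18 s: 4 × 2 = 8 m/s
18–20 s: 10 × 2 = 20 m/s
Δv = 128 m/s, so v(20) = -6 + (128) = 122 m/s.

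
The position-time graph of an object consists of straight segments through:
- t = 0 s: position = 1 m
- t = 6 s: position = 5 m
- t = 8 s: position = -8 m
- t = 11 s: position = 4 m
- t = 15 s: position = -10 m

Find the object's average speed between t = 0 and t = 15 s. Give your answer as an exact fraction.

43/15 m/s

Average speed = (total path length)/(elapsed time); on a piecewise-linear x-t graph the path length is Σ|Δx|.
0–6 s: |Δx| = |5 − 1| = 4 m
6–8 s: |Δx| = |-8 − 5| = 13 m
8–11 s: |Δx| = |4 − -8| = 12 m
11–15 s: |Δx| = |-10 − 4| = 14 m
Total path = 43 m; average speed = 43/15 = 43/15 m/s.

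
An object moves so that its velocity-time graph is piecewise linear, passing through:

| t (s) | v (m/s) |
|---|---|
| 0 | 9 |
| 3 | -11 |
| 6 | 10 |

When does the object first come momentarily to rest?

v changes sign on 0–3 s (from 9 to -11); the graph is linear there, so v = 0 at t = 0 + (-9)·(3 − 0)/(-11 − 9) = 1.35 s.

t = 1.35 s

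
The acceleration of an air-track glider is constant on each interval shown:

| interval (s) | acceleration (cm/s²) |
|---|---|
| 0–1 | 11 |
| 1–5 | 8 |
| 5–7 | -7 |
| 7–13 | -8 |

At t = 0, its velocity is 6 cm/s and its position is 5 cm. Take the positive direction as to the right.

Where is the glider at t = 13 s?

On each constant-a segment, Δv = aΔt and Δx = v₀Δt + ½aΔt²; chain segment to segment.
0–1 s: v starts 6 cm/s; Δx = 6·1 + ½·11·1² = 11.5 cm; v ends 17 cm/s.
1–5 s: v starts 17 cm/s; Δx = 17·4 + ½·8·4² = 132 cm; v ends 49 cm/s.
5–7 s: v starts 49 cm/s; Δx = 49·2 + ½·-7·2² = 84 cm; v ends 35 cm/s.
7–13 s: v starts 35 cm/s; Δx = 35·6 + ½·-8·6² = 66 cm; v ends -13 cm/s.
x(13) = 5 + Σ Δx = 298.5 cm.

298.5 cm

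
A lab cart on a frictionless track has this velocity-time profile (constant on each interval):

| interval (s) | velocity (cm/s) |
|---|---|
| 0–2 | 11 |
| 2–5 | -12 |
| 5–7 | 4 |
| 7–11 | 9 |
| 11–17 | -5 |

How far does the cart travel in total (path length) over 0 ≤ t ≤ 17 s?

Total distance travelled is ∫|v| dt — sum the magnitudes of each area piece.
0–2 s: |11| × 2 = 22 cm
2–5 s: |-12| × 3 = 36 cm
5–7 s: |4| × 2 = 8 cm
7–11 s: |9| × 4 = 36 cm
11–17 s: |-5| × 6 = 30 cm
Total distance = 132 cm

132 cm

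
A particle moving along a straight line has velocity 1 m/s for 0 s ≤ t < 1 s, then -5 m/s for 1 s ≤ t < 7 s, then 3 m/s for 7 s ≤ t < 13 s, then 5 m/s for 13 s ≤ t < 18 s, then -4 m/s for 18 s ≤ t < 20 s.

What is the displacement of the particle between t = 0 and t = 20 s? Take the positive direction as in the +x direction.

Net displacement equals the area under the velocity-time graph (areas below the axis count negative).
0–1 s: 1 × 1 = 1 m
1–7 s: -5 × 6 = -30 m
7–13 s: 3 × 6 = 18 m
13–18 s: 5 × 5 = 25 m
18–20 s: -4 × 2 = -8 m
Net displacement = 6 m

6 m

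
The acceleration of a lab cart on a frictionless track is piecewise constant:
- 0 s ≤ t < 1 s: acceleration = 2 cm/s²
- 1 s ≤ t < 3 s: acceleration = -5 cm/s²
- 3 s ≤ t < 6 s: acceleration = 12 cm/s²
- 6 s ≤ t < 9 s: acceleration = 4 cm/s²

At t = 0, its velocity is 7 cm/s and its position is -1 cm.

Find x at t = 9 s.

On each constant-a segment, Δv = aΔt and Δx = v₀Δt + ½aΔt²; chain segment to segment.
0–1 s: v starts 7 cm/s; Δx = 7·1 + ½·2·1² = 8 cm; v ends 9 cm/s.
1–3 s: v starts 9 cm/s; Δx = 9·2 + ½·-5·2² = 8 cm; v ends -1 cm/s.
3–6 s: v starts -1 cm/s; Δx = -1·3 + ½·12·3² = 51 cm; v ends 35 cm/s.
6–9 s: v starts 35 cm/s; Δx = 35·3 + ½·4·3² = 123 cm; v ends 47 cm/s.
x(9) = -1 + Σ Δx = 189 cm.

189 cm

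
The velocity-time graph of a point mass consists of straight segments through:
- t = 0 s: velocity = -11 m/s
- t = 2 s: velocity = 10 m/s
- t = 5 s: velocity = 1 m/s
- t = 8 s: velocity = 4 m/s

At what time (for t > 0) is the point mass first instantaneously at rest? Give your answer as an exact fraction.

v changes sign on 0–2 s (from -11 to 10); the graph is linear there, so v = 0 at t = 0 + (11)·(2 − 0)/(10 − -11) = 22/21 s.

t = 22/21 s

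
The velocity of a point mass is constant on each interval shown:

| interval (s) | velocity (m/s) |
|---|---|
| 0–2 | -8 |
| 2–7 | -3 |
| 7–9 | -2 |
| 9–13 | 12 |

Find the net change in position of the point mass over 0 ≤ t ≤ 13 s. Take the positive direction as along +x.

13 m

Net displacement equals the area under the velocity-time graph (areas below the axis count negative).
0–2 s: -8 × 2 = -16 m
2–7 s: -3 × 5 = -15 m
7–9 s: -2 × 2 = -4 m
9–13 s: 12 × 4 = 48 m
Net displacement = 13 m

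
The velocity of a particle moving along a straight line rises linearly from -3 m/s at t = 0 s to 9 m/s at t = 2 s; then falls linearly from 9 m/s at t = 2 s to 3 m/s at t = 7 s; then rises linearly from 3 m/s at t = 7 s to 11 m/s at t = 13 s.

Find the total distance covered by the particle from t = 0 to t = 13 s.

Total distance travelled is ∫|v| dt — sum the magnitudes of each area piece.
0–2 s: v = 0 at t = 0.5 s; triangle areas 0.75 + 6.75 = 7.5 m
2–7 s: |½(9 + 3)(5)| = 30 m
7–13 s: |½(3 + 11)(6)| = 42 m
Total distance = 79.5 m

79.5 m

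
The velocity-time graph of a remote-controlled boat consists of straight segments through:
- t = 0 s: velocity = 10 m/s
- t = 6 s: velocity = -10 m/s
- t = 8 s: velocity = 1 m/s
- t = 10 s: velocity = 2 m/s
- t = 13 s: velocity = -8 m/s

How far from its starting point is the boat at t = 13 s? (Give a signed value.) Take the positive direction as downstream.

Net displacement equals the area under the velocity-time graph (areas below the axis count negative).
0–6 s: ½(10 + -10)(6) = 0 m
6–8 s: ½(-10 + 1)(2) = -9 m
8–10 s: ½(1 + 2)(2) = 3 m
10–13 s: ½(2 + -8)(3) = -9 m
Net displacement = -15 m

-15 m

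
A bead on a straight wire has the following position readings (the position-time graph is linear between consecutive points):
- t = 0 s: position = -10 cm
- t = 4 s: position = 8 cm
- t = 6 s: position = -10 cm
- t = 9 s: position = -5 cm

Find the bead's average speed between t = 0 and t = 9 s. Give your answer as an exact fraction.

Average speed = (total path length)/(elapsed time); on a piecewise-linear x-t graph the path length is Σ|Δx|.
0–4 s: |Δx| = |8 − -10| = 18 cm
4–6 s: |Δx| = |-10 − 8| = 18 cm
6–9 s: |Δx| = |-5 − -10| = 5 cm
Total path = 41 cm; average speed = 41/9 = 41/9 cm/s.

41/9 cm/s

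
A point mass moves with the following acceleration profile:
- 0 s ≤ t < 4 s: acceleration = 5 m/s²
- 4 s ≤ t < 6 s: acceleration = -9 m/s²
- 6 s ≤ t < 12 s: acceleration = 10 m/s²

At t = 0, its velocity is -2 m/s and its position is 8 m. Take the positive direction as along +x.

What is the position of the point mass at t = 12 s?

On each constant-a segment, Δv = aΔt and Δx = v₀Δt + ½aΔt²; chain segment to segment.
0–4 s: v starts -2 m/s; Δx = -2·4 + ½·5·4² = 32 m; v ends 18 m/s.
4–6 s: v starts 18 m/s; Δx = 18·2 + ½·-9·2² = 18 m; v ends 0 m/s.
6–12 s: v starts 0 m/s; Δx = 0·6 + ½·10·6² = 180 m; v ends 60 m/s.
x(12) = 8 + Σ Δx = 238 m.

238 m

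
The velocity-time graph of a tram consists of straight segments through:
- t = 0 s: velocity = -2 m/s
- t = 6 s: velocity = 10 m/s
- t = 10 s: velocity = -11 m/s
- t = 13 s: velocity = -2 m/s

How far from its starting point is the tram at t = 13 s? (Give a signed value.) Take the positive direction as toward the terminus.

Displacement is the signed area under the v-t curve.
0–6 s: ½(-2 + 10)(6) = 24 m
6–10 s: ½(10 + -11)(4) = -2 m
10–13 s: ½(-11 + -2)(3) = -19.5 m
Net displacement = 2.5 m

2.5 m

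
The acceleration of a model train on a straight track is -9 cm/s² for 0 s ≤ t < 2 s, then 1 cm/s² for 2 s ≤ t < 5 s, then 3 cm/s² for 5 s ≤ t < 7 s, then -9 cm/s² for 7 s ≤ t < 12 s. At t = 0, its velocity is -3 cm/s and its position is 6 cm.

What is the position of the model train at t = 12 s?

-279 cm

On each constant-a segment, Δv = aΔt and Δx = v₀Δt + ½aΔt²; chain segment to segment.
0–2 s: v starts -3 cm/s; Δx = -3·2 + ½·-9·2² = -24 cm; v ends -21 cm/s.
2–5 s: v starts -21 cm/s; Δx = -21·3 + ½·1·3² = -58.5 cm; v ends -18 cm/s.
5–7 s: v starts -18 cm/s; Δx = -18·2 + ½·3·2² = -30 cm; v ends -12 cm/s.
7–12 s: v starts -12 cm/s; Δx = -12·5 + ½·-9·5² = -172.5 cm; v ends -57 cm/s.
x(12) = 6 + Σ Δx = -279 cm.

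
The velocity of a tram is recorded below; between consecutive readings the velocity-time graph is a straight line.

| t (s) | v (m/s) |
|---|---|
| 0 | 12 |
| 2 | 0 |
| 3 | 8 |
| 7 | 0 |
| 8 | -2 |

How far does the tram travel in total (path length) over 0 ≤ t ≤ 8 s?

Total distance travelled is ∫|v| dt — sum the magnitudes of each area piece.
0–2 s: |½(12 + 0)(2)| = 12 m
2–3 s: |½(0 + 8)(1)| = 4 m
3–7 s: |½(8 + 0)(4)| = 16 m
7–8 s: |½(0 + -2)(1)| = 1 m
Total distance = 33 m

33 m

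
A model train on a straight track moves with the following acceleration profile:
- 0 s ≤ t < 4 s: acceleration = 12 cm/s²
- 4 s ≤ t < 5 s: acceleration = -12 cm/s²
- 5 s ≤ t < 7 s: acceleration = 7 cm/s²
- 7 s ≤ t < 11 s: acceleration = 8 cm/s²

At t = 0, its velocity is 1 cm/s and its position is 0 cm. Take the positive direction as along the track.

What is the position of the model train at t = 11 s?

499 cm

On each constant-a segment, Δv = aΔt and Δx = v₀Δt + ½aΔt²; chain segment to segment.
0–4 s: v starts 1 cm/s; Δx = 1·4 + ½·12·4² = 100 cm; v ends 49 cm/s.
4–5 s: v starts 49 cm/s; Δx = 49·1 + ½·-12·1² = 43 cm; v ends 37 cm/s.
5–7 s: v starts 37 cm/s; Δx = 37·2 + ½·7·2² = 88 cm; v ends 51 cm/s.
7–11 s: v starts 51 cm/s; Δx = 51·4 + ½·8·4² = 268 cm; v ends 83 cm/s.
x(11) = 0 + Σ Δx = 499 cm.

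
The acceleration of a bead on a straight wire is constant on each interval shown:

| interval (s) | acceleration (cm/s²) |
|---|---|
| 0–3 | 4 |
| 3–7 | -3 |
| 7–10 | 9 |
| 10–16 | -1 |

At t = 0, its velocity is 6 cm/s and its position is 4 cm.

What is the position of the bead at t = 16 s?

326.5 cm

On each constant-a segment, Δv = aΔt and Δx = v₀Δt + ½aΔt²; chain segment to segment.
0–3 s: v starts 6 cm/s; Δx = 6·3 + ½·4·3² = 36 cm; v ends 18 cm/s.
3–7 s: v starts 18 cm/s; Δx = 18·4 + ½·-3·4² = 48 cm; v ends 6 cm/s.
7–10 s: v starts 6 cm/s; Δx = 6·3 + ½·9·3² = 58.5 cm; v ends 33 cm/s.
10–16 s: v starts 33 cm/s; Δx = 33·6 + ½·-1·6² = 180 cm; v ends 27 cm/s.
x(16) = 4 + Σ Δx = 326.5 cm.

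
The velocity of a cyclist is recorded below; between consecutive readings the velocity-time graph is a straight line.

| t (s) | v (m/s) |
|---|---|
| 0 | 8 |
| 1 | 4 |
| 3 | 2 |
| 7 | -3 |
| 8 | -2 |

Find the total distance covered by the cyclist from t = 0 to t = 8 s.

19.7 m

Total distance travelled is ∫|v| dt — sum the magnitudes of each area piece.
0–1 s: |½(8 + 4)(1)| = 6 m
1–3 s: |½(4 + 2)(2)| = 6 m
3–7 s: v = 0 at t = 4.6 s; triangle areas 1.6 + 3.6 = 5.2 m
7–8 s: |½(-3 + -2)(1)| = 2.5 m
Total distance = 19.7 m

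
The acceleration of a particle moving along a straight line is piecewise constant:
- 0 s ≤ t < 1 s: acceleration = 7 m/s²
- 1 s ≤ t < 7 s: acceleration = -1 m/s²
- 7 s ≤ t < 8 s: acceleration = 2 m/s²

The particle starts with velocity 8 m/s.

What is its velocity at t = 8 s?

11 m/s

Δv equals the area under the a-t graph; then v = v₀ + Δv.
0–1 s: 7 × 1 = 7 m/s
1–7 s: -1 × 6 = -6 m/s
7–8 s: 2 × 1 = 2 m/s
Δv = 3 m/s, so v(8) = 8 + (3) = 11 m/s.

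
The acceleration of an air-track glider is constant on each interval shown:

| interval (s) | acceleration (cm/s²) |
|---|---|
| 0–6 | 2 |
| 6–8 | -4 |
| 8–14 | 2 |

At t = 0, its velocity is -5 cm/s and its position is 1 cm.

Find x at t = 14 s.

43 cm

On each constant-a segment, Δv = aΔt and Δx = v₀Δt + ½aΔt²; chain segment to segment.
0–6 s: v starts -5 cm/s; Δx = -5·6 + ½·2·6² = 6 cm; v ends 7 cm/s.
6–8 s: v starts 7 cm/s; Δx = 7·2 + ½·-4·2² = 6 cm; v ends -1 cm/s.
8–14 s: v starts -1 cm/s; Δx = -1·6 + ½·2·6² = 30 cm; v ends 11 cm/s.
x(14) = 1 + Σ Δx = 43 cm.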